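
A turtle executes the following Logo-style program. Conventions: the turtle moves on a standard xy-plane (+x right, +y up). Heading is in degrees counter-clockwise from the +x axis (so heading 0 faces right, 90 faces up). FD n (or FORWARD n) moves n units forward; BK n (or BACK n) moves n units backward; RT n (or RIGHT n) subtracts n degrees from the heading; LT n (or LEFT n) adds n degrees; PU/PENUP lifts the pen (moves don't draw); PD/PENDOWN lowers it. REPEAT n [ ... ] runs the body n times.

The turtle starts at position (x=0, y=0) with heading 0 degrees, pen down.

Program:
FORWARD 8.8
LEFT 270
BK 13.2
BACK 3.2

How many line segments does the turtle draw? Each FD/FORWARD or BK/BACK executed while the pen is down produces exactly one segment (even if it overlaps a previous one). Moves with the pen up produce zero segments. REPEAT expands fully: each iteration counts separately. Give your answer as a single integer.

Answer: 3

Derivation:
Executing turtle program step by step:
Start: pos=(0,0), heading=0, pen down
FD 8.8: (0,0) -> (8.8,0) [heading=0, draw]
LT 270: heading 0 -> 270
BK 13.2: (8.8,0) -> (8.8,13.2) [heading=270, draw]
BK 3.2: (8.8,13.2) -> (8.8,16.4) [heading=270, draw]
Final: pos=(8.8,16.4), heading=270, 3 segment(s) drawn
Segments drawn: 3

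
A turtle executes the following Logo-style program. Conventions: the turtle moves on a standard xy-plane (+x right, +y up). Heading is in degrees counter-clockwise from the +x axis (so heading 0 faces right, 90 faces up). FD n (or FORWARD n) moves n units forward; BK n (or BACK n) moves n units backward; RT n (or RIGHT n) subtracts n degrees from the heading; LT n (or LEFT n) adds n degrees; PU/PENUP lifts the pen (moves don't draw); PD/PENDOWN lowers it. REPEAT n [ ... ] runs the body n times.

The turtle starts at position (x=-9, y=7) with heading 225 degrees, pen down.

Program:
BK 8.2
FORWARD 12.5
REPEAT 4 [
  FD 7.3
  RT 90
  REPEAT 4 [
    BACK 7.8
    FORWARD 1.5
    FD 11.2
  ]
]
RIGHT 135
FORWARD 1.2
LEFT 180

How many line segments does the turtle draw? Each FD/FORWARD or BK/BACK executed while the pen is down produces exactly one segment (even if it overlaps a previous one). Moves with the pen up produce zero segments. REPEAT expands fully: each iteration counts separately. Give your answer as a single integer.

Answer: 55

Derivation:
Executing turtle program step by step:
Start: pos=(-9,7), heading=225, pen down
BK 8.2: (-9,7) -> (-3.202,12.798) [heading=225, draw]
FD 12.5: (-3.202,12.798) -> (-12.041,3.959) [heading=225, draw]
REPEAT 4 [
  -- iteration 1/4 --
  FD 7.3: (-12.041,3.959) -> (-17.202,-1.202) [heading=225, draw]
  RT 90: heading 225 -> 135
  REPEAT 4 [
    -- iteration 1/4 --
    BK 7.8: (-17.202,-1.202) -> (-11.687,-6.718) [heading=135, draw]
    FD 1.5: (-11.687,-6.718) -> (-12.748,-5.657) [heading=135, draw]
    FD 11.2: (-12.748,-5.657) -> (-20.667,2.262) [heading=135, draw]
    -- iteration 2/4 --
    BK 7.8: (-20.667,2.262) -> (-15.152,-3.253) [heading=135, draw]
    FD 1.5: (-15.152,-3.253) -> (-16.212,-2.192) [heading=135, draw]
    FD 11.2: (-16.212,-2.192) -> (-24.132,5.727) [heading=135, draw]
    -- iteration 3/4 --
    BK 7.8: (-24.132,5.727) -> (-18.617,0.212) [heading=135, draw]
    FD 1.5: (-18.617,0.212) -> (-19.677,1.272) [heading=135, draw]
    FD 11.2: (-19.677,1.272) -> (-27.597,9.192) [heading=135, draw]
    -- iteration 4/4 --
    BK 7.8: (-27.597,9.192) -> (-22.081,3.677) [heading=135, draw]
    FD 1.5: (-22.081,3.677) -> (-23.142,4.737) [heading=135, draw]
    FD 11.2: (-23.142,4.737) -> (-31.062,12.657) [heading=135, draw]
  ]
  -- iteration 2/4 --
  FD 7.3: (-31.062,12.657) -> (-36.224,17.819) [heading=135, draw]
  RT 90: heading 135 -> 45
  REPEAT 4 [
    -- iteration 1/4 --
    BK 7.8: (-36.224,17.819) -> (-41.739,12.303) [heading=45, draw]
    FD 1.5: (-41.739,12.303) -> (-40.678,13.364) [heading=45, draw]
    FD 11.2: (-40.678,13.364) -> (-32.759,21.284) [heading=45, draw]
    -- iteration 2/4 --
    BK 7.8: (-32.759,21.284) -> (-38.274,15.768) [heading=45, draw]
    FD 1.5: (-38.274,15.768) -> (-37.214,16.829) [heading=45, draw]
    FD 11.2: (-37.214,16.829) -> (-29.294,24.748) [heading=45, draw]
    -- iteration 3/4 --
    BK 7.8: (-29.294,24.748) -> (-34.809,19.233) [heading=45, draw]
    FD 1.5: (-34.809,19.233) -> (-33.749,20.294) [heading=45, draw]
    FD 11.2: (-33.749,20.294) -> (-25.829,28.213) [heading=45, draw]
    -- iteration 4/4 --
    BK 7.8: (-25.829,28.213) -> (-31.345,22.698) [heading=45, draw]
    FD 1.5: (-31.345,22.698) -> (-30.284,23.758) [heading=45, draw]
    FD 11.2: (-30.284,23.758) -> (-22.364,31.678) [heading=45, draw]
  ]
  -- iteration 3/4 --
  FD 7.3: (-22.364,31.678) -> (-17.202,36.84) [heading=45, draw]
  RT 90: heading 45 -> 315
  REPEAT 4 [
    -- iteration 1/4 --
    BK 7.8: (-17.202,36.84) -> (-22.718,42.355) [heading=315, draw]
    FD 1.5: (-22.718,42.355) -> (-21.657,41.295) [heading=315, draw]
    FD 11.2: (-21.657,41.295) -> (-13.738,33.375) [heading=315, draw]
    -- iteration 2/4 --
    BK 7.8: (-13.738,33.375) -> (-19.253,38.891) [heading=315, draw]
    FD 1.5: (-19.253,38.891) -> (-18.192,37.83) [heading=315, draw]
    FD 11.2: (-18.192,37.83) -> (-10.273,29.91) [heading=315, draw]
    -- iteration 3/4 --
    BK 7.8: (-10.273,29.91) -> (-15.788,35.426) [heading=315, draw]
    FD 1.5: (-15.788,35.426) -> (-14.728,34.365) [heading=315, draw]
    FD 11.2: (-14.728,34.365) -> (-6.808,26.445) [heading=315, draw]
    -- iteration 4/4 --
    BK 7.8: (-6.808,26.445) -> (-12.323,31.961) [heading=315, draw]
    FD 1.5: (-12.323,31.961) -> (-11.263,30.9) [heading=315, draw]
    FD 11.2: (-11.263,30.9) -> (-3.343,22.981) [heading=315, draw]
  ]
  -- iteration 4/4 --
  FD 7.3: (-3.343,22.981) -> (1.819,17.819) [heading=315, draw]
  RT 90: heading 315 -> 225
  REPEAT 4 [
    -- iteration 1/4 --
    BK 7.8: (1.819,17.819) -> (7.334,23.334) [heading=225, draw]
    FD 1.5: (7.334,23.334) -> (6.274,22.274) [heading=225, draw]
    FD 11.2: (6.274,22.274) -> (-1.646,14.354) [heading=225, draw]
    -- iteration 2/4 --
    BK 7.8: (-1.646,14.354) -> (3.869,19.869) [heading=225, draw]
    FD 1.5: (3.869,19.869) -> (2.809,18.809) [heading=225, draw]
    FD 11.2: (2.809,18.809) -> (-5.111,10.889) [heading=225, draw]
    -- iteration 3/4 --
    BK 7.8: (-5.111,10.889) -> (0.405,16.405) [heading=225, draw]
    FD 1.5: (0.405,16.405) -> (-0.656,15.344) [heading=225, draw]
    FD 11.2: (-0.656,15.344) -> (-8.576,7.424) [heading=225, draw]
    -- iteration 4/4 --
    BK 7.8: (-8.576,7.424) -> (-3.06,12.94) [heading=225, draw]
    FD 1.5: (-3.06,12.94) -> (-4.121,11.879) [heading=225, draw]
    FD 11.2: (-4.121,11.879) -> (-12.041,3.959) [heading=225, draw]
  ]
]
RT 135: heading 225 -> 90
FD 1.2: (-12.041,3.959) -> (-12.041,5.159) [heading=90, draw]
LT 180: heading 90 -> 270
Final: pos=(-12.041,5.159), heading=270, 55 segment(s) drawn
Segments drawn: 55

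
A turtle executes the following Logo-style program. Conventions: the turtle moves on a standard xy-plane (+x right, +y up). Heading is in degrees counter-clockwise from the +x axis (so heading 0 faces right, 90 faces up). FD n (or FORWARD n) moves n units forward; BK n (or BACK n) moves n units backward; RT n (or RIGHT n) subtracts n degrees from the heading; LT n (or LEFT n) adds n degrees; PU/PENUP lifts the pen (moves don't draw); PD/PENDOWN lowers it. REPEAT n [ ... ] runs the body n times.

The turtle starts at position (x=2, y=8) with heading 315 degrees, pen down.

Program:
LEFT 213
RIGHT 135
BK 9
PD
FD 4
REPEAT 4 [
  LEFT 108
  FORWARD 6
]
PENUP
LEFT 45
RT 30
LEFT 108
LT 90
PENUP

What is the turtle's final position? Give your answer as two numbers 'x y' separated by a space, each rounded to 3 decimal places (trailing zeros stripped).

Answer: -4.568 8.933

Derivation:
Executing turtle program step by step:
Start: pos=(2,8), heading=315, pen down
LT 213: heading 315 -> 168
RT 135: heading 168 -> 33
BK 9: (2,8) -> (-5.548,3.098) [heading=33, draw]
PD: pen down
FD 4: (-5.548,3.098) -> (-2.193,5.277) [heading=33, draw]
REPEAT 4 [
  -- iteration 1/4 --
  LT 108: heading 33 -> 141
  FD 6: (-2.193,5.277) -> (-6.856,9.053) [heading=141, draw]
  -- iteration 2/4 --
  LT 108: heading 141 -> 249
  FD 6: (-6.856,9.053) -> (-9.006,3.451) [heading=249, draw]
  -- iteration 3/4 --
  LT 108: heading 249 -> 357
  FD 6: (-9.006,3.451) -> (-3.015,3.137) [heading=357, draw]
  -- iteration 4/4 --
  LT 108: heading 357 -> 105
  FD 6: (-3.015,3.137) -> (-4.568,8.933) [heading=105, draw]
]
PU: pen up
LT 45: heading 105 -> 150
RT 30: heading 150 -> 120
LT 108: heading 120 -> 228
LT 90: heading 228 -> 318
PU: pen up
Final: pos=(-4.568,8.933), heading=318, 6 segment(s) drawn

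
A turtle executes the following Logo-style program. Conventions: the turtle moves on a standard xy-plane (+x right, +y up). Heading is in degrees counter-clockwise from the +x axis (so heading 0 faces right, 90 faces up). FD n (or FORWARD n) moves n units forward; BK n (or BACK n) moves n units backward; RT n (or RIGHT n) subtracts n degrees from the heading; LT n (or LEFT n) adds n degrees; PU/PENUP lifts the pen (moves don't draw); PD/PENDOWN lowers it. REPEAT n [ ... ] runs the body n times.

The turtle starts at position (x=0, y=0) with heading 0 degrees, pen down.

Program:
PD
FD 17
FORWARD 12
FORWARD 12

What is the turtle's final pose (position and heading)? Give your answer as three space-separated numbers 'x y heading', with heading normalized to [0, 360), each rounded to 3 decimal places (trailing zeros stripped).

Executing turtle program step by step:
Start: pos=(0,0), heading=0, pen down
PD: pen down
FD 17: (0,0) -> (17,0) [heading=0, draw]
FD 12: (17,0) -> (29,0) [heading=0, draw]
FD 12: (29,0) -> (41,0) [heading=0, draw]
Final: pos=(41,0), heading=0, 3 segment(s) drawn

Answer: 41 0 0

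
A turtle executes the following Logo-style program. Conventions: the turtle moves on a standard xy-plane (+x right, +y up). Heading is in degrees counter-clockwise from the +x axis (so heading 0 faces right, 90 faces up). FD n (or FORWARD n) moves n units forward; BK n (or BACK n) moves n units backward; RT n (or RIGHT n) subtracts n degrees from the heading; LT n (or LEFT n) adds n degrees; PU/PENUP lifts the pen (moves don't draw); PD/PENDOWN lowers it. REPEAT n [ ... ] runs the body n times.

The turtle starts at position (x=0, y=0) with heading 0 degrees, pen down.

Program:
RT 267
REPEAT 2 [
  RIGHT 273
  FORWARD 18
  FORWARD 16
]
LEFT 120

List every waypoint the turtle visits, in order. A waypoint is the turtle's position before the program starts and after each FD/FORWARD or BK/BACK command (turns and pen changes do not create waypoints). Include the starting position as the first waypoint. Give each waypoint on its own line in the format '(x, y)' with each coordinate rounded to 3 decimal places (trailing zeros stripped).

Answer: (0, 0)
(-18, 0)
(-34, 0)
(-34.942, -17.975)
(-35.779, -33.953)

Derivation:
Executing turtle program step by step:
Start: pos=(0,0), heading=0, pen down
RT 267: heading 0 -> 93
REPEAT 2 [
  -- iteration 1/2 --
  RT 273: heading 93 -> 180
  FD 18: (0,0) -> (-18,0) [heading=180, draw]
  FD 16: (-18,0) -> (-34,0) [heading=180, draw]
  -- iteration 2/2 --
  RT 273: heading 180 -> 267
  FD 18: (-34,0) -> (-34.942,-17.975) [heading=267, draw]
  FD 16: (-34.942,-17.975) -> (-35.779,-33.953) [heading=267, draw]
]
LT 120: heading 267 -> 27
Final: pos=(-35.779,-33.953), heading=27, 4 segment(s) drawn
Waypoints (5 total):
(0, 0)
(-18, 0)
(-34, 0)
(-34.942, -17.975)
(-35.779, -33.953)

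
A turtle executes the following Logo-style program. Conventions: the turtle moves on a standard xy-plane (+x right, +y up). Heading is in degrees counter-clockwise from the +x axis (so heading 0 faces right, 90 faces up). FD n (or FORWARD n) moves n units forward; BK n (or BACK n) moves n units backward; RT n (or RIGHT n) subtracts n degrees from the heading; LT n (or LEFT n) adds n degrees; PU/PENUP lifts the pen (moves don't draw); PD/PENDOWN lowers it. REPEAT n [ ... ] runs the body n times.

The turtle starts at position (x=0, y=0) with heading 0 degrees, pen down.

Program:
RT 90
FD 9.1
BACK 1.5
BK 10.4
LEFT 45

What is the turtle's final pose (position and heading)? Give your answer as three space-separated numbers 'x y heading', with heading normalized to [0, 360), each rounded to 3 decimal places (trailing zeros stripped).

Answer: 0 2.8 315

Derivation:
Executing turtle program step by step:
Start: pos=(0,0), heading=0, pen down
RT 90: heading 0 -> 270
FD 9.1: (0,0) -> (0,-9.1) [heading=270, draw]
BK 1.5: (0,-9.1) -> (0,-7.6) [heading=270, draw]
BK 10.4: (0,-7.6) -> (0,2.8) [heading=270, draw]
LT 45: heading 270 -> 315
Final: pos=(0,2.8), heading=315, 3 segment(s) drawn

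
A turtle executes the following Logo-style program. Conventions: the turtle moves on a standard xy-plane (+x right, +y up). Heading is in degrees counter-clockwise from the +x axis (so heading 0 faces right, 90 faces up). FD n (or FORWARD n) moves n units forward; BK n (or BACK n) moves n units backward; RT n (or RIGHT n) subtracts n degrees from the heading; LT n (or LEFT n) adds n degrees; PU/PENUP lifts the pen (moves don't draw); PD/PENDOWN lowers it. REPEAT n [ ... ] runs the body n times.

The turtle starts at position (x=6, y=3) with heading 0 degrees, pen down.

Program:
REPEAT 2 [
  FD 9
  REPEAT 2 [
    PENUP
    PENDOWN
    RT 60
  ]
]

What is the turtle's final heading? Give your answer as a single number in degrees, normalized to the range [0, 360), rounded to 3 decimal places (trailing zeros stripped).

Executing turtle program step by step:
Start: pos=(6,3), heading=0, pen down
REPEAT 2 [
  -- iteration 1/2 --
  FD 9: (6,3) -> (15,3) [heading=0, draw]
  REPEAT 2 [
    -- iteration 1/2 --
    PU: pen up
    PD: pen down
    RT 60: heading 0 -> 300
    -- iteration 2/2 --
    PU: pen up
    PD: pen down
    RT 60: heading 300 -> 240
  ]
  -- iteration 2/2 --
  FD 9: (15,3) -> (10.5,-4.794) [heading=240, draw]
  REPEAT 2 [
    -- iteration 1/2 --
    PU: pen up
    PD: pen down
    RT 60: heading 240 -> 180
    -- iteration 2/2 --
    PU: pen up
    PD: pen down
    RT 60: heading 180 -> 120
  ]
]
Final: pos=(10.5,-4.794), heading=120, 2 segment(s) drawn

Answer: 120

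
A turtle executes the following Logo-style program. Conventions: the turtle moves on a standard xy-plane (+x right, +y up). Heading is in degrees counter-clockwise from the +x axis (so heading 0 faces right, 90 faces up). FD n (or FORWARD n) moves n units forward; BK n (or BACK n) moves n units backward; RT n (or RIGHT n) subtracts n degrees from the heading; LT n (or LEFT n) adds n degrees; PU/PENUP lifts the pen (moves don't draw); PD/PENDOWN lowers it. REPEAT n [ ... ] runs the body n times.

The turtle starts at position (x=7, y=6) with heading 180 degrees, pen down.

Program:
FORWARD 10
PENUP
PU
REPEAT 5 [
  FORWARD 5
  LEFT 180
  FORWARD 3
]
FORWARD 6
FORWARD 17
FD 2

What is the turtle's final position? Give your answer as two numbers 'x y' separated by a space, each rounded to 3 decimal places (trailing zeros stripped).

Answer: 20 6

Derivation:
Executing turtle program step by step:
Start: pos=(7,6), heading=180, pen down
FD 10: (7,6) -> (-3,6) [heading=180, draw]
PU: pen up
PU: pen up
REPEAT 5 [
  -- iteration 1/5 --
  FD 5: (-3,6) -> (-8,6) [heading=180, move]
  LT 180: heading 180 -> 0
  FD 3: (-8,6) -> (-5,6) [heading=0, move]
  -- iteration 2/5 --
  FD 5: (-5,6) -> (0,6) [heading=0, move]
  LT 180: heading 0 -> 180
  FD 3: (0,6) -> (-3,6) [heading=180, move]
  -- iteration 3/5 --
  FD 5: (-3,6) -> (-8,6) [heading=180, move]
  LT 180: heading 180 -> 0
  FD 3: (-8,6) -> (-5,6) [heading=0, move]
  -- iteration 4/5 --
  FD 5: (-5,6) -> (0,6) [heading=0, move]
  LT 180: heading 0 -> 180
  FD 3: (0,6) -> (-3,6) [heading=180, move]
  -- iteration 5/5 --
  FD 5: (-3,6) -> (-8,6) [heading=180, move]
  LT 180: heading 180 -> 0
  FD 3: (-8,6) -> (-5,6) [heading=0, move]
]
FD 6: (-5,6) -> (1,6) [heading=0, move]
FD 17: (1,6) -> (18,6) [heading=0, move]
FD 2: (18,6) -> (20,6) [heading=0, move]
Final: pos=(20,6), heading=0, 1 segment(s) drawn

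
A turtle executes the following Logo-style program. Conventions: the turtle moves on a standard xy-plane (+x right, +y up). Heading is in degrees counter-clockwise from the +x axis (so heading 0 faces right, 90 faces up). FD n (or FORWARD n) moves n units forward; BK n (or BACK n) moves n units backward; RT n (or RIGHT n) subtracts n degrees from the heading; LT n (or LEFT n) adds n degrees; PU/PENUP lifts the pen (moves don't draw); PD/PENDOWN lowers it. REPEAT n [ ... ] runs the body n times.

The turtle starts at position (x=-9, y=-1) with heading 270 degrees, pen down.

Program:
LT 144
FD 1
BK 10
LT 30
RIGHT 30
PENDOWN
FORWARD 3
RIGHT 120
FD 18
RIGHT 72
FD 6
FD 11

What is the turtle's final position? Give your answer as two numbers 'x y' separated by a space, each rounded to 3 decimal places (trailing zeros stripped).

Answer: -17.839 -33.673

Derivation:
Executing turtle program step by step:
Start: pos=(-9,-1), heading=270, pen down
LT 144: heading 270 -> 54
FD 1: (-9,-1) -> (-8.412,-0.191) [heading=54, draw]
BK 10: (-8.412,-0.191) -> (-14.29,-8.281) [heading=54, draw]
LT 30: heading 54 -> 84
RT 30: heading 84 -> 54
PD: pen down
FD 3: (-14.29,-8.281) -> (-12.527,-5.854) [heading=54, draw]
RT 120: heading 54 -> 294
FD 18: (-12.527,-5.854) -> (-5.205,-22.298) [heading=294, draw]
RT 72: heading 294 -> 222
FD 6: (-5.205,-22.298) -> (-9.664,-26.313) [heading=222, draw]
FD 11: (-9.664,-26.313) -> (-17.839,-33.673) [heading=222, draw]
Final: pos=(-17.839,-33.673), heading=222, 6 segment(s) drawn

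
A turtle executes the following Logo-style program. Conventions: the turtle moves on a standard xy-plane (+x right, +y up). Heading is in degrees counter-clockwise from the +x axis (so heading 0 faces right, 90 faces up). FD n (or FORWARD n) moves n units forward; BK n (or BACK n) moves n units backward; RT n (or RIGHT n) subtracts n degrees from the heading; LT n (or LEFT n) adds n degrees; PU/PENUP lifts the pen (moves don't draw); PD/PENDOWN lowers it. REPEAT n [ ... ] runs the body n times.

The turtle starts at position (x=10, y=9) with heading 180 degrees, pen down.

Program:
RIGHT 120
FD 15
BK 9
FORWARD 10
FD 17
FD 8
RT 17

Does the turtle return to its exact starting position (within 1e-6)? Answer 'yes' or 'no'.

Answer: no

Derivation:
Executing turtle program step by step:
Start: pos=(10,9), heading=180, pen down
RT 120: heading 180 -> 60
FD 15: (10,9) -> (17.5,21.99) [heading=60, draw]
BK 9: (17.5,21.99) -> (13,14.196) [heading=60, draw]
FD 10: (13,14.196) -> (18,22.856) [heading=60, draw]
FD 17: (18,22.856) -> (26.5,37.579) [heading=60, draw]
FD 8: (26.5,37.579) -> (30.5,44.507) [heading=60, draw]
RT 17: heading 60 -> 43
Final: pos=(30.5,44.507), heading=43, 5 segment(s) drawn

Start position: (10, 9)
Final position: (30.5, 44.507)
Distance = 41; >= 1e-6 -> NOT closed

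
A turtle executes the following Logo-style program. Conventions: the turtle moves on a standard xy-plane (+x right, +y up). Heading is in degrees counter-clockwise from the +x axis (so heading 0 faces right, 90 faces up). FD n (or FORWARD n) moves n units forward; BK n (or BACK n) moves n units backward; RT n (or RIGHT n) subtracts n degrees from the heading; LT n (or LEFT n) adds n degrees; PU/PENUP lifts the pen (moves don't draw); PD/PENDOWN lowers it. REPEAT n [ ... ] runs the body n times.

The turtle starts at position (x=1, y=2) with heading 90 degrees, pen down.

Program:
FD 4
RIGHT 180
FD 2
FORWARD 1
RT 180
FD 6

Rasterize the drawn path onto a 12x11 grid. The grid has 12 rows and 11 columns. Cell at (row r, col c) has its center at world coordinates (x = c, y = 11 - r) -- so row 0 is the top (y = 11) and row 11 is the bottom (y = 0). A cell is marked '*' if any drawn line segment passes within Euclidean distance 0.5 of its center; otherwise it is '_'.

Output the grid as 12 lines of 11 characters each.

Answer: ___________
___________
_*_________
_*_________
_*_________
_*_________
_*_________
_*_________
_*_________
_*_________
___________
___________

Derivation:
Segment 0: (1,2) -> (1,6)
Segment 1: (1,6) -> (1,4)
Segment 2: (1,4) -> (1,3)
Segment 3: (1,3) -> (1,9)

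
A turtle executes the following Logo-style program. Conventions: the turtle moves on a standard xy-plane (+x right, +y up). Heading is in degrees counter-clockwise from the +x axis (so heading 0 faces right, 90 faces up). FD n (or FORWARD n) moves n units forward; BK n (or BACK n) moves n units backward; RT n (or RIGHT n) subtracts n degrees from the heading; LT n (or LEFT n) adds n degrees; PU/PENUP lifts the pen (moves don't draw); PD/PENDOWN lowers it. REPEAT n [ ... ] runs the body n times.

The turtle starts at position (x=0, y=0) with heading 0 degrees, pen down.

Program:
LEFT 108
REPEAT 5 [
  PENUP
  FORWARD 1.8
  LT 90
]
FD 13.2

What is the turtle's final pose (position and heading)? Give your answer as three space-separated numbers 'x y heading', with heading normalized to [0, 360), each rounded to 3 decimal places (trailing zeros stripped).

Executing turtle program step by step:
Start: pos=(0,0), heading=0, pen down
LT 108: heading 0 -> 108
REPEAT 5 [
  -- iteration 1/5 --
  PU: pen up
  FD 1.8: (0,0) -> (-0.556,1.712) [heading=108, move]
  LT 90: heading 108 -> 198
  -- iteration 2/5 --
  PU: pen up
  FD 1.8: (-0.556,1.712) -> (-2.268,1.156) [heading=198, move]
  LT 90: heading 198 -> 288
  -- iteration 3/5 --
  PU: pen up
  FD 1.8: (-2.268,1.156) -> (-1.712,-0.556) [heading=288, move]
  LT 90: heading 288 -> 18
  -- iteration 4/5 --
  PU: pen up
  FD 1.8: (-1.712,-0.556) -> (0,0) [heading=18, move]
  LT 90: heading 18 -> 108
  -- iteration 5/5 --
  PU: pen up
  FD 1.8: (0,0) -> (-0.556,1.712) [heading=108, move]
  LT 90: heading 108 -> 198
]
FD 13.2: (-0.556,1.712) -> (-13.11,-2.367) [heading=198, move]
Final: pos=(-13.11,-2.367), heading=198, 0 segment(s) drawn

Answer: -13.11 -2.367 198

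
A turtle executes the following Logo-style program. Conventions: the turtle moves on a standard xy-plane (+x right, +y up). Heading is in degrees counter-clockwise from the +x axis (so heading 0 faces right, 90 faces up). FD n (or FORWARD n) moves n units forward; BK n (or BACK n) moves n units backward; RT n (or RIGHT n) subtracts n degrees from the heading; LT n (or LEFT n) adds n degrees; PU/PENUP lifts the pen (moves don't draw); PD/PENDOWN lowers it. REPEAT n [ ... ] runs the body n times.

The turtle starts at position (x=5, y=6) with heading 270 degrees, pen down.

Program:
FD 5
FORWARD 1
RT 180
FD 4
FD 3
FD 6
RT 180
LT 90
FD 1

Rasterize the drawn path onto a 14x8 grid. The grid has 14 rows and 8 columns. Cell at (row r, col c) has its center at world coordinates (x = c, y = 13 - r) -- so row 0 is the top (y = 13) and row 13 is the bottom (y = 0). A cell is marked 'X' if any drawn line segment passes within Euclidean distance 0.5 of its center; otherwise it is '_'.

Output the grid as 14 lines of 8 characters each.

Answer: _____XX_
_____X__
_____X__
_____X__
_____X__
_____X__
_____X__
_____X__
_____X__
_____X__
_____X__
_____X__
_____X__
_____X__

Derivation:
Segment 0: (5,6) -> (5,1)
Segment 1: (5,1) -> (5,0)
Segment 2: (5,0) -> (5,4)
Segment 3: (5,4) -> (5,7)
Segment 4: (5,7) -> (5,13)
Segment 5: (5,13) -> (6,13)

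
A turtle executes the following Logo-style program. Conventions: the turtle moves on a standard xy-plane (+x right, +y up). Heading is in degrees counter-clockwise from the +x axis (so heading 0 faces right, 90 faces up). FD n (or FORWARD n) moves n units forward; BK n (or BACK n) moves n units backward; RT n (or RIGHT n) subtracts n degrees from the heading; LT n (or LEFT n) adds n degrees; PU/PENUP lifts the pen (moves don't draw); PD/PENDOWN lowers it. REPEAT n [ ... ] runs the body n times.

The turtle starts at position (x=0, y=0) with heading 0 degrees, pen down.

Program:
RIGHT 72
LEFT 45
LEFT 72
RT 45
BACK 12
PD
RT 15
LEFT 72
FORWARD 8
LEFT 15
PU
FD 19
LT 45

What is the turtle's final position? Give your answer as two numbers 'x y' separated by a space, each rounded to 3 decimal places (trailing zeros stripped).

Answer: -1.772 24.779

Derivation:
Executing turtle program step by step:
Start: pos=(0,0), heading=0, pen down
RT 72: heading 0 -> 288
LT 45: heading 288 -> 333
LT 72: heading 333 -> 45
RT 45: heading 45 -> 0
BK 12: (0,0) -> (-12,0) [heading=0, draw]
PD: pen down
RT 15: heading 0 -> 345
LT 72: heading 345 -> 57
FD 8: (-12,0) -> (-7.643,6.709) [heading=57, draw]
LT 15: heading 57 -> 72
PU: pen up
FD 19: (-7.643,6.709) -> (-1.772,24.779) [heading=72, move]
LT 45: heading 72 -> 117
Final: pos=(-1.772,24.779), heading=117, 2 segment(s) drawn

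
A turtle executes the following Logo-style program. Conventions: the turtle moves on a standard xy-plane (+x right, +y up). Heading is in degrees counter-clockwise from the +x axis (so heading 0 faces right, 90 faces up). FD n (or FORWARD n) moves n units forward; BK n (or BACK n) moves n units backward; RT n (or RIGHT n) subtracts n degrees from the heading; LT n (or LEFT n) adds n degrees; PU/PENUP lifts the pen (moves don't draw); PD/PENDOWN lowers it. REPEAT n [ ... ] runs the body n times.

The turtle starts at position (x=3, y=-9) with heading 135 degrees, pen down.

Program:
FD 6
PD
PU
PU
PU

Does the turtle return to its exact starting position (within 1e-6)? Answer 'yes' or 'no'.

Executing turtle program step by step:
Start: pos=(3,-9), heading=135, pen down
FD 6: (3,-9) -> (-1.243,-4.757) [heading=135, draw]
PD: pen down
PU: pen up
PU: pen up
PU: pen up
Final: pos=(-1.243,-4.757), heading=135, 1 segment(s) drawn

Start position: (3, -9)
Final position: (-1.243, -4.757)
Distance = 6; >= 1e-6 -> NOT closed

Answer: no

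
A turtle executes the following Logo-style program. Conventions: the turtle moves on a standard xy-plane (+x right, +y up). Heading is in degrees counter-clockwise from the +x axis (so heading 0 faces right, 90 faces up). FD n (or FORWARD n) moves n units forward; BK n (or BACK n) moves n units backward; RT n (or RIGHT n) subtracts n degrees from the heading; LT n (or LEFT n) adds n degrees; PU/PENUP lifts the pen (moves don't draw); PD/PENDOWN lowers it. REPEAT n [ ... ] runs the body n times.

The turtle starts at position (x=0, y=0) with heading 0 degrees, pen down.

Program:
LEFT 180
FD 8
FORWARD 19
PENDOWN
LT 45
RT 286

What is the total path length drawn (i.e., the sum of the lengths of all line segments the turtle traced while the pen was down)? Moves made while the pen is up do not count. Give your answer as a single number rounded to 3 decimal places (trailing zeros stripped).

Executing turtle program step by step:
Start: pos=(0,0), heading=0, pen down
LT 180: heading 0 -> 180
FD 8: (0,0) -> (-8,0) [heading=180, draw]
FD 19: (-8,0) -> (-27,0) [heading=180, draw]
PD: pen down
LT 45: heading 180 -> 225
RT 286: heading 225 -> 299
Final: pos=(-27,0), heading=299, 2 segment(s) drawn

Segment lengths:
  seg 1: (0,0) -> (-8,0), length = 8
  seg 2: (-8,0) -> (-27,0), length = 19
Total = 27

Answer: 27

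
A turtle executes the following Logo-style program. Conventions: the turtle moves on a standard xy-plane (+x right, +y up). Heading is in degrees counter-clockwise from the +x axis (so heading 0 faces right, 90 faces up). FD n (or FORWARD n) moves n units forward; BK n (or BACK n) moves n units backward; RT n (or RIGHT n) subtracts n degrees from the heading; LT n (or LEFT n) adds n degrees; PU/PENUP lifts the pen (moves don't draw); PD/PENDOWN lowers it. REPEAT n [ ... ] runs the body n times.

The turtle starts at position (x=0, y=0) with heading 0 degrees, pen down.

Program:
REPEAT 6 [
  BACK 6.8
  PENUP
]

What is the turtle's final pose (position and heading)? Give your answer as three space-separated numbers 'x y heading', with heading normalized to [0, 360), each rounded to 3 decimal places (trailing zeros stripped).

Answer: -40.8 0 0

Derivation:
Executing turtle program step by step:
Start: pos=(0,0), heading=0, pen down
REPEAT 6 [
  -- iteration 1/6 --
  BK 6.8: (0,0) -> (-6.8,0) [heading=0, draw]
  PU: pen up
  -- iteration 2/6 --
  BK 6.8: (-6.8,0) -> (-13.6,0) [heading=0, move]
  PU: pen up
  -- iteration 3/6 --
  BK 6.8: (-13.6,0) -> (-20.4,0) [heading=0, move]
  PU: pen up
  -- iteration 4/6 --
  BK 6.8: (-20.4,0) -> (-27.2,0) [heading=0, move]
  PU: pen up
  -- iteration 5/6 --
  BK 6.8: (-27.2,0) -> (-34,0) [heading=0, move]
  PU: pen up
  -- iteration 6/6 --
  BK 6.8: (-34,0) -> (-40.8,0) [heading=0, move]
  PU: pen up
]
Final: pos=(-40.8,0), heading=0, 1 segment(s) drawn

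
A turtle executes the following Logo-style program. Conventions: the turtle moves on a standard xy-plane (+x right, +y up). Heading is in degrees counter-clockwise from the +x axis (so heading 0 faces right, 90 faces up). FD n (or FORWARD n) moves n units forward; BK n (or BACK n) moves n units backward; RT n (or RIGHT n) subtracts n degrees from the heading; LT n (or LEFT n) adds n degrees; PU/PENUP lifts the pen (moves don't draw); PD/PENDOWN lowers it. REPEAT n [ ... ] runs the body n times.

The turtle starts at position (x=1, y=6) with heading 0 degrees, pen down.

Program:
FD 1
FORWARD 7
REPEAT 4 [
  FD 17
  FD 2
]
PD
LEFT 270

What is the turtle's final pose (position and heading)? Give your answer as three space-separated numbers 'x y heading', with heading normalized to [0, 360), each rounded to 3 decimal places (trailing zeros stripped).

Executing turtle program step by step:
Start: pos=(1,6), heading=0, pen down
FD 1: (1,6) -> (2,6) [heading=0, draw]
FD 7: (2,6) -> (9,6) [heading=0, draw]
REPEAT 4 [
  -- iteration 1/4 --
  FD 17: (9,6) -> (26,6) [heading=0, draw]
  FD 2: (26,6) -> (28,6) [heading=0, draw]
  -- iteration 2/4 --
  FD 17: (28,6) -> (45,6) [heading=0, draw]
  FD 2: (45,6) -> (47,6) [heading=0, draw]
  -- iteration 3/4 --
  FD 17: (47,6) -> (64,6) [heading=0, draw]
  FD 2: (64,6) -> (66,6) [heading=0, draw]
  -- iteration 4/4 --
  FD 17: (66,6) -> (83,6) [heading=0, draw]
  FD 2: (83,6) -> (85,6) [heading=0, draw]
]
PD: pen down
LT 270: heading 0 -> 270
Final: pos=(85,6), heading=270, 10 segment(s) drawn

Answer: 85 6 270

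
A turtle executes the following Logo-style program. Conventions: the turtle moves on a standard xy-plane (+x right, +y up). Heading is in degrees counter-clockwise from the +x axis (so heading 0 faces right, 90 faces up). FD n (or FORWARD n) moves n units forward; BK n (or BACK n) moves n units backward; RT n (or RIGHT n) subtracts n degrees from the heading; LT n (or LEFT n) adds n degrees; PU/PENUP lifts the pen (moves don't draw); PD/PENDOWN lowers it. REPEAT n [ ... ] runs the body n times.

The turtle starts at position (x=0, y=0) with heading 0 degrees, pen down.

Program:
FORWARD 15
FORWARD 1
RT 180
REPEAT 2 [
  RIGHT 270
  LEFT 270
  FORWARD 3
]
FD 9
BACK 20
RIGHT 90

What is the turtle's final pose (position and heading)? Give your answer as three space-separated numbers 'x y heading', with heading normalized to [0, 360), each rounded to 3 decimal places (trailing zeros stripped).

Executing turtle program step by step:
Start: pos=(0,0), heading=0, pen down
FD 15: (0,0) -> (15,0) [heading=0, draw]
FD 1: (15,0) -> (16,0) [heading=0, draw]
RT 180: heading 0 -> 180
REPEAT 2 [
  -- iteration 1/2 --
  RT 270: heading 180 -> 270
  LT 270: heading 270 -> 180
  FD 3: (16,0) -> (13,0) [heading=180, draw]
  -- iteration 2/2 --
  RT 270: heading 180 -> 270
  LT 270: heading 270 -> 180
  FD 3: (13,0) -> (10,0) [heading=180, draw]
]
FD 9: (10,0) -> (1,0) [heading=180, draw]
BK 20: (1,0) -> (21,0) [heading=180, draw]
RT 90: heading 180 -> 90
Final: pos=(21,0), heading=90, 6 segment(s) drawn

Answer: 21 0 90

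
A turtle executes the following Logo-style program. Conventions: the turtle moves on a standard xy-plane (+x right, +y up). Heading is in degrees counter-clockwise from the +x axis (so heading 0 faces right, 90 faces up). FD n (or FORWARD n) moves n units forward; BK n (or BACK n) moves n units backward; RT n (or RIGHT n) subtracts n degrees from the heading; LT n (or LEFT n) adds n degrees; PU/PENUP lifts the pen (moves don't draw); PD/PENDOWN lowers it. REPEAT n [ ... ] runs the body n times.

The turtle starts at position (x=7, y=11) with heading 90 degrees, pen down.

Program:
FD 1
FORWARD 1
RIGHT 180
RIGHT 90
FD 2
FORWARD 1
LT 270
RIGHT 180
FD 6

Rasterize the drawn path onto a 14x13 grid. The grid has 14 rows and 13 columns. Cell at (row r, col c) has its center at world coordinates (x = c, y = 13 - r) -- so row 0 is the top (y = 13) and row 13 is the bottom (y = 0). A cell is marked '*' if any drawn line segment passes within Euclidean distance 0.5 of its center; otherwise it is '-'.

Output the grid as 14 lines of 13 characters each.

Segment 0: (7,11) -> (7,12)
Segment 1: (7,12) -> (7,13)
Segment 2: (7,13) -> (5,13)
Segment 3: (5,13) -> (4,13)
Segment 4: (4,13) -> (4,7)

Answer: ----****-----
----*--*-----
----*--*-----
----*--------
----*--------
----*--------
----*--------
-------------
-------------
-------------
-------------
-------------
-------------
-------------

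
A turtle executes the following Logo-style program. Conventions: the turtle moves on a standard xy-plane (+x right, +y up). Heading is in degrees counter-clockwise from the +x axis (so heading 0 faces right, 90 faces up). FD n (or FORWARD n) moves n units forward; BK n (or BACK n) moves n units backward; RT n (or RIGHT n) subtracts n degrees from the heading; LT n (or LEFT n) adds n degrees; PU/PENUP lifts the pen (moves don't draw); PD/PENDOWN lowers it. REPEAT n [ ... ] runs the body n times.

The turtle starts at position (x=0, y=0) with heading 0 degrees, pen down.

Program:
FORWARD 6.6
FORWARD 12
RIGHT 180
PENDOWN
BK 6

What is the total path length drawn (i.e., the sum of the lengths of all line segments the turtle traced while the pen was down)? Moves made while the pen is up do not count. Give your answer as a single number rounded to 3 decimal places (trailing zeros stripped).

Answer: 24.6

Derivation:
Executing turtle program step by step:
Start: pos=(0,0), heading=0, pen down
FD 6.6: (0,0) -> (6.6,0) [heading=0, draw]
FD 12: (6.6,0) -> (18.6,0) [heading=0, draw]
RT 180: heading 0 -> 180
PD: pen down
BK 6: (18.6,0) -> (24.6,0) [heading=180, draw]
Final: pos=(24.6,0), heading=180, 3 segment(s) drawn

Segment lengths:
  seg 1: (0,0) -> (6.6,0), length = 6.6
  seg 2: (6.6,0) -> (18.6,0), length = 12
  seg 3: (18.6,0) -> (24.6,0), length = 6
Total = 24.6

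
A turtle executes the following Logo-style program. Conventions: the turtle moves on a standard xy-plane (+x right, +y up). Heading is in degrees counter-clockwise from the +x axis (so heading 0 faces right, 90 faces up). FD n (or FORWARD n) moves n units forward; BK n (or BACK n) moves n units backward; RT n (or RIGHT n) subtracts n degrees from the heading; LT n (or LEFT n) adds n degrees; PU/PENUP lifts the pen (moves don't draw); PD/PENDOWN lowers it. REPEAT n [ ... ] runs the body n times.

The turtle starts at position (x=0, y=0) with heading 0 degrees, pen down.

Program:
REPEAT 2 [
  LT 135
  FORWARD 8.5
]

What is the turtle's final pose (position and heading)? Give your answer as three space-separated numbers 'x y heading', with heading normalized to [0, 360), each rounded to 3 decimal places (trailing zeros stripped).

Answer: -6.01 -2.49 270

Derivation:
Executing turtle program step by step:
Start: pos=(0,0), heading=0, pen down
REPEAT 2 [
  -- iteration 1/2 --
  LT 135: heading 0 -> 135
  FD 8.5: (0,0) -> (-6.01,6.01) [heading=135, draw]
  -- iteration 2/2 --
  LT 135: heading 135 -> 270
  FD 8.5: (-6.01,6.01) -> (-6.01,-2.49) [heading=270, draw]
]
Final: pos=(-6.01,-2.49), heading=270, 2 segment(s) drawn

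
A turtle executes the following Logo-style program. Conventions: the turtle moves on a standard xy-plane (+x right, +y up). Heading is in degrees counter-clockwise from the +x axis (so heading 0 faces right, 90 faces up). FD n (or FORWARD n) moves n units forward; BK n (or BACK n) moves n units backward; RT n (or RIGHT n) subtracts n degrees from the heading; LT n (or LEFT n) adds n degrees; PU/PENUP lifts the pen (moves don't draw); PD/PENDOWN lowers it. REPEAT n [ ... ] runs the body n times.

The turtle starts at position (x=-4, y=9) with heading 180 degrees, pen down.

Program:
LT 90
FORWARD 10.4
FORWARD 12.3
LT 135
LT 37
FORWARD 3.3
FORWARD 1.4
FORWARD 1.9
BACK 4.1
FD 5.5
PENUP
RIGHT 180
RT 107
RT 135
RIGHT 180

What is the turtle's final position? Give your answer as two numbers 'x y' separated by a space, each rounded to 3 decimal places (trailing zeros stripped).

Executing turtle program step by step:
Start: pos=(-4,9), heading=180, pen down
LT 90: heading 180 -> 270
FD 10.4: (-4,9) -> (-4,-1.4) [heading=270, draw]
FD 12.3: (-4,-1.4) -> (-4,-13.7) [heading=270, draw]
LT 135: heading 270 -> 45
LT 37: heading 45 -> 82
FD 3.3: (-4,-13.7) -> (-3.541,-10.432) [heading=82, draw]
FD 1.4: (-3.541,-10.432) -> (-3.346,-9.046) [heading=82, draw]
FD 1.9: (-3.346,-9.046) -> (-3.081,-7.164) [heading=82, draw]
BK 4.1: (-3.081,-7.164) -> (-3.652,-11.224) [heading=82, draw]
FD 5.5: (-3.652,-11.224) -> (-2.887,-5.778) [heading=82, draw]
PU: pen up
RT 180: heading 82 -> 262
RT 107: heading 262 -> 155
RT 135: heading 155 -> 20
RT 180: heading 20 -> 200
Final: pos=(-2.887,-5.778), heading=200, 7 segment(s) drawn

Answer: -2.887 -5.778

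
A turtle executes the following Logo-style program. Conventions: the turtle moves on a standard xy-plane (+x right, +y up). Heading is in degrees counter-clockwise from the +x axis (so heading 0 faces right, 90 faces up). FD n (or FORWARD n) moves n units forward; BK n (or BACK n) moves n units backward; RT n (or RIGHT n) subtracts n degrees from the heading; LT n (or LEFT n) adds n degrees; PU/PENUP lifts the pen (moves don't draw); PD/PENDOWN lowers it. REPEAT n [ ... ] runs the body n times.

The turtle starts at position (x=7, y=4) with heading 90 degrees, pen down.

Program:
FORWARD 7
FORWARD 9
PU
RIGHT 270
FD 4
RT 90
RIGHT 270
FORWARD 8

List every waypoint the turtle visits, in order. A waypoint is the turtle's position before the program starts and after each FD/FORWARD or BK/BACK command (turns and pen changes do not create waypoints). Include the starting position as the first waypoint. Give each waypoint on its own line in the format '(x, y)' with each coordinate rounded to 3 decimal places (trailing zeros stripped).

Executing turtle program step by step:
Start: pos=(7,4), heading=90, pen down
FD 7: (7,4) -> (7,11) [heading=90, draw]
FD 9: (7,11) -> (7,20) [heading=90, draw]
PU: pen up
RT 270: heading 90 -> 180
FD 4: (7,20) -> (3,20) [heading=180, move]
RT 90: heading 180 -> 90
RT 270: heading 90 -> 180
FD 8: (3,20) -> (-5,20) [heading=180, move]
Final: pos=(-5,20), heading=180, 2 segment(s) drawn
Waypoints (5 total):
(7, 4)
(7, 11)
(7, 20)
(3, 20)
(-5, 20)

Answer: (7, 4)
(7, 11)
(7, 20)
(3, 20)
(-5, 20)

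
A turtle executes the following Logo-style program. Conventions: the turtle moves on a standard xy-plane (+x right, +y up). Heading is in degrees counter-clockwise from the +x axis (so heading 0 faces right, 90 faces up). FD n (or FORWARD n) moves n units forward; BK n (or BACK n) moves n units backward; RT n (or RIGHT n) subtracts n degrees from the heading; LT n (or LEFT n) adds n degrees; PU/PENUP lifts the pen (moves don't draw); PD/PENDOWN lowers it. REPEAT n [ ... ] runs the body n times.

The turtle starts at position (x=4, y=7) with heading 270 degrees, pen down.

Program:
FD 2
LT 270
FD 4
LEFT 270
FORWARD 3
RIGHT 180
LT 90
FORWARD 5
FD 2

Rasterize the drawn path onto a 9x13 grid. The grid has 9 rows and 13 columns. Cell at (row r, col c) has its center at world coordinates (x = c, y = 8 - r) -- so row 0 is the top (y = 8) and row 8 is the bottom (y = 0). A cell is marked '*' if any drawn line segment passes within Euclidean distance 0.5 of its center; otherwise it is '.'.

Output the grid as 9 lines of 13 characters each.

Answer: ********.....
*...*........
*...*........
*****........
.............
.............
.............
.............
.............

Derivation:
Segment 0: (4,7) -> (4,5)
Segment 1: (4,5) -> (-0,5)
Segment 2: (-0,5) -> (0,8)
Segment 3: (0,8) -> (5,8)
Segment 4: (5,8) -> (7,8)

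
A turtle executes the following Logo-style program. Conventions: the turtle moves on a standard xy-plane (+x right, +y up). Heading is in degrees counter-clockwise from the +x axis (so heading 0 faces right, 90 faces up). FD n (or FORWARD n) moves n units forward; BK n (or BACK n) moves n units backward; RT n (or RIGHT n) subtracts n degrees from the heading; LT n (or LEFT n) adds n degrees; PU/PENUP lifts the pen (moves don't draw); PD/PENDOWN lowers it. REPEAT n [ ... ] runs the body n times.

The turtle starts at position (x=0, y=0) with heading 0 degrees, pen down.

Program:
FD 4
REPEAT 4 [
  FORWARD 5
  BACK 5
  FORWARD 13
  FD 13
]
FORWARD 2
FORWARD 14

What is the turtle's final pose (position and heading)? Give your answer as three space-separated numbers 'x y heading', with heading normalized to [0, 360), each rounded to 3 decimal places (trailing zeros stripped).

Executing turtle program step by step:
Start: pos=(0,0), heading=0, pen down
FD 4: (0,0) -> (4,0) [heading=0, draw]
REPEAT 4 [
  -- iteration 1/4 --
  FD 5: (4,0) -> (9,0) [heading=0, draw]
  BK 5: (9,0) -> (4,0) [heading=0, draw]
  FD 13: (4,0) -> (17,0) [heading=0, draw]
  FD 13: (17,0) -> (30,0) [heading=0, draw]
  -- iteration 2/4 --
  FD 5: (30,0) -> (35,0) [heading=0, draw]
  BK 5: (35,0) -> (30,0) [heading=0, draw]
  FD 13: (30,0) -> (43,0) [heading=0, draw]
  FD 13: (43,0) -> (56,0) [heading=0, draw]
  -- iteration 3/4 --
  FD 5: (56,0) -> (61,0) [heading=0, draw]
  BK 5: (61,0) -> (56,0) [heading=0, draw]
  FD 13: (56,0) -> (69,0) [heading=0, draw]
  FD 13: (69,0) -> (82,0) [heading=0, draw]
  -- iteration 4/4 --
  FD 5: (82,0) -> (87,0) [heading=0, draw]
  BK 5: (87,0) -> (82,0) [heading=0, draw]
  FD 13: (82,0) -> (95,0) [heading=0, draw]
  FD 13: (95,0) -> (108,0) [heading=0, draw]
]
FD 2: (108,0) -> (110,0) [heading=0, draw]
FD 14: (110,0) -> (124,0) [heading=0, draw]
Final: pos=(124,0), heading=0, 19 segment(s) drawn

Answer: 124 0 0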